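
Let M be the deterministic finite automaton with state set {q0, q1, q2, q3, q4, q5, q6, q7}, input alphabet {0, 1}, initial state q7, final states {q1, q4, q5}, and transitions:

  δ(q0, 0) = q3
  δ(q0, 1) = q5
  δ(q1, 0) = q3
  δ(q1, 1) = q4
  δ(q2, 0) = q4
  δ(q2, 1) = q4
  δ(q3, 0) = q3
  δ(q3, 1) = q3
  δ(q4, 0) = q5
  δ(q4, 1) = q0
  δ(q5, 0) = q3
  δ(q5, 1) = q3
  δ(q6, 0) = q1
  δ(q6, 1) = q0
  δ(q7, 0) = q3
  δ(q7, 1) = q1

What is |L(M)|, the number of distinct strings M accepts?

The useful subgraph on states {q0, q1, q4, q5, q7} is acyclic, so L(M) is finite; the longest accepting path visits 5 useful states, giving maximum string length 4.
Counting accepting paths from q7 by length: 1 of length 1, 1 of length 2, 1 of length 3, 1 of length 4. Total 4.

4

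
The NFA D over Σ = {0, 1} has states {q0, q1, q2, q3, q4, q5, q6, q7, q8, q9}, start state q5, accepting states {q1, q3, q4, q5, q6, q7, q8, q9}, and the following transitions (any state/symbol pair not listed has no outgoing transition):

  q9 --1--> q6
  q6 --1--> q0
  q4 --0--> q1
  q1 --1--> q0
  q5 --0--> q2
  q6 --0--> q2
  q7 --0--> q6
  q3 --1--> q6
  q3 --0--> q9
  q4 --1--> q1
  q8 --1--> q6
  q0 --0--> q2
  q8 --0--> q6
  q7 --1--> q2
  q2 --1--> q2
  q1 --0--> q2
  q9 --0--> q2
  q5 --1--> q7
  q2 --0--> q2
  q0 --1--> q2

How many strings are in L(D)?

The useful subgraph on states {q5, q6, q7} is acyclic, so L(D) is finite; the longest accepting path visits 3 useful states, giving maximum string length 2.
Counting accepting paths from q5 by length: 1 of length 0, 1 of length 1, 1 of length 2. Total 3.

3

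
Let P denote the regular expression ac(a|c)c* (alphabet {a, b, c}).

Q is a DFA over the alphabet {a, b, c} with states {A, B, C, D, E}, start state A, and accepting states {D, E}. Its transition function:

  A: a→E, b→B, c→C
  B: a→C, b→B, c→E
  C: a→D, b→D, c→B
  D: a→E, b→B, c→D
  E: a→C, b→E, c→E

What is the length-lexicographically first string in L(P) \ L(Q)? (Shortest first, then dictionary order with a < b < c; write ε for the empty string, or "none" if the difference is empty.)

The string aca is accepted by P but not by Q.
No shorter string lies in the difference, and aca is the lexicographically first length-3 string in L(P) \ L(Q).

aca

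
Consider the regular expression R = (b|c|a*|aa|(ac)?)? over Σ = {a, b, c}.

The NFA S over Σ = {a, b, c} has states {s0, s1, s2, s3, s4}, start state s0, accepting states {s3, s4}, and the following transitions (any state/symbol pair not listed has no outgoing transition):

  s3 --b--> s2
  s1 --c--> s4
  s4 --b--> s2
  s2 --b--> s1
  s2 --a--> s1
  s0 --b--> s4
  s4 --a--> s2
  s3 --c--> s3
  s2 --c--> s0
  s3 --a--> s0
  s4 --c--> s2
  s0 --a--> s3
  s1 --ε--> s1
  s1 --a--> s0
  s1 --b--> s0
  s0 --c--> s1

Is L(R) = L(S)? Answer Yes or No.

No

The empty string ε is accepted by R but rejected by S.
So L(R) ≠ L(S).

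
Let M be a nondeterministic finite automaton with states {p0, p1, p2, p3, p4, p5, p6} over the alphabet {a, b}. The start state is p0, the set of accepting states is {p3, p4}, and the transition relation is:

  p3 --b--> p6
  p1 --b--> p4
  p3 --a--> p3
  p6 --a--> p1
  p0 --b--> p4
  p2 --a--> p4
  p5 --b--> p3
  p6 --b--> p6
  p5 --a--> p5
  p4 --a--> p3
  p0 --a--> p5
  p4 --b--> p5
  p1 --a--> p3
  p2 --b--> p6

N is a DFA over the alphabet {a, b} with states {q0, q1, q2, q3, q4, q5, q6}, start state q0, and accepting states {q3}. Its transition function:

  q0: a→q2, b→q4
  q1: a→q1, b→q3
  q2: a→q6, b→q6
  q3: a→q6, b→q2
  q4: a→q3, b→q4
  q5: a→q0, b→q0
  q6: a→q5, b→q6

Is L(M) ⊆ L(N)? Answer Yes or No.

No

The string b is in L(M) but not in L(N).
So L(M) ⊄ L(N).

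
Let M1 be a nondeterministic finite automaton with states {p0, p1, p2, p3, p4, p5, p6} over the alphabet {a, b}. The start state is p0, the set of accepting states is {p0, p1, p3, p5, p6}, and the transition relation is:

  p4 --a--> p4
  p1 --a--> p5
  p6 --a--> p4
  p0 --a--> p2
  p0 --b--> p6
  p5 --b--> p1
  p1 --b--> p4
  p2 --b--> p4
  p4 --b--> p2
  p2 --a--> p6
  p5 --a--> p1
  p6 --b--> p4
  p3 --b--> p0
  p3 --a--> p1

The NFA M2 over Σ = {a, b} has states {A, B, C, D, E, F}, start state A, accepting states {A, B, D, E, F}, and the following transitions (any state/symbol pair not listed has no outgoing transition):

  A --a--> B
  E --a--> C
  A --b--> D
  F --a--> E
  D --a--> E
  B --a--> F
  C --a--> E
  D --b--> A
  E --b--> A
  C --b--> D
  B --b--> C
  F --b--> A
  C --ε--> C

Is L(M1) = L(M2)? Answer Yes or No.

The string a is accepted by M2 but rejected by M1.
So L(M1) ≠ L(M2).

No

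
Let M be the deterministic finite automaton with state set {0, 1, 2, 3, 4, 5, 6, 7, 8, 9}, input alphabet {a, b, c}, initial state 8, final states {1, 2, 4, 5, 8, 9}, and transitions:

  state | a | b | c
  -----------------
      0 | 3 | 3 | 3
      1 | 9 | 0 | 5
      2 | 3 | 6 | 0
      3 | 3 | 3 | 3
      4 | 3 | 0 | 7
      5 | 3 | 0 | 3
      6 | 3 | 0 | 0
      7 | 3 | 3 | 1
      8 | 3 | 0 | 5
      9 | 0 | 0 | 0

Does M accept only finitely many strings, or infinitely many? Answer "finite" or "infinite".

finite

The useful states (reachable from 8 and able to reach an accepting state) are {5, 8}.
Restricted to these states the transition graph has no cycle, so every accepting path has bounded length and L is finite.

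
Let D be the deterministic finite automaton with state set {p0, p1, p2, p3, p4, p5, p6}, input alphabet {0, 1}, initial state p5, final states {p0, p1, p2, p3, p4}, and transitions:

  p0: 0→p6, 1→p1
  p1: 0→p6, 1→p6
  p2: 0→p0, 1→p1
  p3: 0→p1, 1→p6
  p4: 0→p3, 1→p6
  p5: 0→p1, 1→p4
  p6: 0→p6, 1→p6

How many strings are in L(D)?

4

The useful subgraph on states {p1, p3, p4, p5} is acyclic, so L(D) is finite; the longest accepting path visits 4 useful states, giving maximum string length 3.
Counting accepting paths from p5 by length: 2 of length 1, 1 of length 2, 1 of length 3. Total 4.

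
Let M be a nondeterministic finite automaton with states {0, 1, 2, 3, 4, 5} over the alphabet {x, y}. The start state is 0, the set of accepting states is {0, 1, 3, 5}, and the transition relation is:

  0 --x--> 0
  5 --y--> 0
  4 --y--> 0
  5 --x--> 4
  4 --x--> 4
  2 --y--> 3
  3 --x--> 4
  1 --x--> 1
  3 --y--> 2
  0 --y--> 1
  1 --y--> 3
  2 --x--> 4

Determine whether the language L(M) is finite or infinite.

State 0 is reachable from the start and can reach an accepting state, and it lies on the cycle 0 → 0.
Traversing that cycle any number of times yields accepted strings of unbounded length, so the language is infinite.

infinite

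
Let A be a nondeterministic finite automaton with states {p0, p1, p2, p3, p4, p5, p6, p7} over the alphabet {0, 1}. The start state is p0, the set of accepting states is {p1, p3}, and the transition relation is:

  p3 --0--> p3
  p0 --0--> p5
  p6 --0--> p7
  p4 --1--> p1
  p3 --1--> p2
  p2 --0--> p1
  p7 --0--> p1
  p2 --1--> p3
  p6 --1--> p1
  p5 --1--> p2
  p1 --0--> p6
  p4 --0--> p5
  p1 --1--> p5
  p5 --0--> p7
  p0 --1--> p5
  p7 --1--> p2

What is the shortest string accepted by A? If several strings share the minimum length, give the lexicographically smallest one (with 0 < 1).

000

A breadth-first search from p0 reaches an accepting state first via the path p0 → p5 → p7 → p1 on input 000.
No string of length < 3 is accepted (BFS exhausts all shorter strings without reaching an accepting state), and 000 is the lexicographically least accepting string of length 3.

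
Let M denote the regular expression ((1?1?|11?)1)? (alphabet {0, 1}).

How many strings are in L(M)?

4

The expression has no Kleene star, so L(M) is finite. Expanding the alternatives gives {ε, 1, 11, 111}.
That is 1 of length 0, 1 of length 1, 1 of length 2, 1 of length 3: 4 strings in all.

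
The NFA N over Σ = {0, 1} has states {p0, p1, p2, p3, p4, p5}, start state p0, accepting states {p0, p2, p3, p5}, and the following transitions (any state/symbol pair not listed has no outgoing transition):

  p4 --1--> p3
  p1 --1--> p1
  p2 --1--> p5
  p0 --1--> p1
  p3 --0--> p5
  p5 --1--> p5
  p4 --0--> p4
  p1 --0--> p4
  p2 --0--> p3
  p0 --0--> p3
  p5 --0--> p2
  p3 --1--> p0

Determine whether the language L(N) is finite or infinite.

State p1 is reachable from the start and can reach an accepting state, and it lies on the cycle p1 → p1.
Traversing that cycle any number of times yields accepted strings of unbounded length, so the language is infinite.

infinite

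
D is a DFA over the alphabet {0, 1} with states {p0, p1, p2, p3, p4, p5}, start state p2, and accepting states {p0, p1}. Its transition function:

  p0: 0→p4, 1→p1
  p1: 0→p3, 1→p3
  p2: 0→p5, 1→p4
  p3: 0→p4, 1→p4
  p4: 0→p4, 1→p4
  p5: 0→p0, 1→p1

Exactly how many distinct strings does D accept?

3

The useful subgraph on states {p0, p1, p2, p5} is acyclic, so L(D) is finite; the longest accepting path visits 4 useful states, giving maximum string length 3.
Counting accepting paths from p2 by length: 2 of length 2, 1 of length 3. Total 3.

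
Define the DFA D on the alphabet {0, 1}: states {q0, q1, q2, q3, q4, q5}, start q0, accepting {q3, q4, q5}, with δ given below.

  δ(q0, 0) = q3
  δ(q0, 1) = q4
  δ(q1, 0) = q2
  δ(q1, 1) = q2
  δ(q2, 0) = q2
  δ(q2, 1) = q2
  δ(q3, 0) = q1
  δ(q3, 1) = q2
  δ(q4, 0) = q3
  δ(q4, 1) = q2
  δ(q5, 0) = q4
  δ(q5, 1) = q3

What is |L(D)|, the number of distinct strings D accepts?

The useful subgraph on states {q0, q3, q4} is acyclic, so L(D) is finite; the longest accepting path visits 3 useful states, giving maximum string length 2.
Counting accepting paths from q0 by length: 2 of length 1, 1 of length 2. Total 3.

3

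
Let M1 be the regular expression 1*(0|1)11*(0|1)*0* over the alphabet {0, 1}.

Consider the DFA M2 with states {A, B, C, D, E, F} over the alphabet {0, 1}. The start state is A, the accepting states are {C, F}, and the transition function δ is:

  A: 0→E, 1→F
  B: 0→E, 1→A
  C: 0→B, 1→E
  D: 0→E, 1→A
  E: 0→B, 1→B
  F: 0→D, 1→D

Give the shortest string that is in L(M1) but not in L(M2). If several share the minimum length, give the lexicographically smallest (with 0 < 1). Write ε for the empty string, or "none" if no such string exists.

The string 01 is accepted by M1 but not by M2.
No shorter string lies in the difference, and 01 is the lexicographically first length-2 string in L(M1) \ L(M2).

01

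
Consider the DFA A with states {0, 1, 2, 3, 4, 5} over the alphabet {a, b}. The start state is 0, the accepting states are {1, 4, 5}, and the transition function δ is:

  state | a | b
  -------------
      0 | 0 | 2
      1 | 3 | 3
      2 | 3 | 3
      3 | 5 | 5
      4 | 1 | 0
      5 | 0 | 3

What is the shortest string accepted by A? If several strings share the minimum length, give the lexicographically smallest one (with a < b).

baa

A breadth-first search from 0 reaches an accepting state first via the path 0 → 2 → 3 → 5 on input baa.
No string of length < 3 is accepted (BFS exhausts all shorter strings without reaching an accepting state), and baa is the lexicographically least accepting string of length 3.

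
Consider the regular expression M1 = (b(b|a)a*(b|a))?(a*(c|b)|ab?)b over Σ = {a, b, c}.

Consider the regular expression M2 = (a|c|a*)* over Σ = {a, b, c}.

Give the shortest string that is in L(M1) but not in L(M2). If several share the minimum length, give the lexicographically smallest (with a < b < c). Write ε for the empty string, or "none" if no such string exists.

The string ab is accepted by M1 but not by M2.
No shorter string lies in the difference, and ab is the lexicographically first length-2 string in L(M1) \ L(M2).

ab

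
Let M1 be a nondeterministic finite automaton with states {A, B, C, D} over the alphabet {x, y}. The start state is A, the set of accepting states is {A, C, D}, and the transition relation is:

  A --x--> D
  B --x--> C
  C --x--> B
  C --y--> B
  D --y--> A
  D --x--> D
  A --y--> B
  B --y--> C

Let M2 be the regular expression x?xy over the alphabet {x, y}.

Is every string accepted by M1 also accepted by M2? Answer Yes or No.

No

The empty string ε is in L(M1) but not in L(M2).
So L(M1) ⊄ L(M2).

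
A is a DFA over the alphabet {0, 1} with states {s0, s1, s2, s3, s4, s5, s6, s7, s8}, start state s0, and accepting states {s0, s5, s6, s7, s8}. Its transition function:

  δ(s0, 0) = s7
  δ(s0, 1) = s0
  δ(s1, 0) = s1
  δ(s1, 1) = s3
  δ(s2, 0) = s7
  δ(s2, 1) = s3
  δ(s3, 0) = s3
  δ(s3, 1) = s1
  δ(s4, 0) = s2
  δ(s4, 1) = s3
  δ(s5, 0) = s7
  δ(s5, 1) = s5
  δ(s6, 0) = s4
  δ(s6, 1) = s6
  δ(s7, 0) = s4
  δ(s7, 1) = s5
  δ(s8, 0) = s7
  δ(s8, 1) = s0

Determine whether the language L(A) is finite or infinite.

infinite

State s0 is reachable from the start and can reach an accepting state, and it lies on the cycle s0 → s0.
Traversing that cycle any number of times yields accepted strings of unbounded length, so the language is infinite.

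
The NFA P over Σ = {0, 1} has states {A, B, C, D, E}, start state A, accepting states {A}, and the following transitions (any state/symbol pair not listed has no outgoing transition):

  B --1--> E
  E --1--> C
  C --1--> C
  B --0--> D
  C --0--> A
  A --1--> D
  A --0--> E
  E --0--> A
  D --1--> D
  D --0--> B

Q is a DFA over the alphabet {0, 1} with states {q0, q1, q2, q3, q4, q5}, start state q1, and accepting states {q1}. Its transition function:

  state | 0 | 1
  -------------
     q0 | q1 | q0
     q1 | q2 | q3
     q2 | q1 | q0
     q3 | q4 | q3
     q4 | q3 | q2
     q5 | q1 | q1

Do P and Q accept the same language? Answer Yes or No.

Exploring the product automaton P × Q from the start pair (A, q1), following both machines on each input symbol, reaches 5 state pairs: (A, q1), (E, q2), (D, q3), (C, q0), (B, q4).
P accepts in {A} and Q accepts in {q1}. In every reachable pair the two components are either both accepting — (A, q1) — or both non-accepting, so no string is accepted by exactly one of the machines: L(P) \ L(Q) and L(Q) \ L(P) are both empty.
Hence every string is accepted by P iff it is accepted by Q, and the two languages coincide.

Yes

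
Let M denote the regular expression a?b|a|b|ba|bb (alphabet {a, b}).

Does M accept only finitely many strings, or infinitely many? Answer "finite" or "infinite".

The expression contains no Kleene star (every subexpression denotes a finite set), so L(M) is finite.

finite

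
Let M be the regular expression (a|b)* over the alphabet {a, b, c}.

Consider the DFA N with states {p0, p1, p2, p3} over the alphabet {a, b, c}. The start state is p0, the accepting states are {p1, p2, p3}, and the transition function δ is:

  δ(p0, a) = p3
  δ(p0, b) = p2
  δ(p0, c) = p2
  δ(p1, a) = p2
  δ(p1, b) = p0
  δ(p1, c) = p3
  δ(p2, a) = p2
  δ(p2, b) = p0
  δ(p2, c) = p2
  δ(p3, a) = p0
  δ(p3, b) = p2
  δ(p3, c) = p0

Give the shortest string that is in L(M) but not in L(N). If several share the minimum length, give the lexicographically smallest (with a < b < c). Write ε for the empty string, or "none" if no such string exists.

The empty string ε is accepted by M but not by N.
Since ε is the unique shortest string, it is the required witness.

ε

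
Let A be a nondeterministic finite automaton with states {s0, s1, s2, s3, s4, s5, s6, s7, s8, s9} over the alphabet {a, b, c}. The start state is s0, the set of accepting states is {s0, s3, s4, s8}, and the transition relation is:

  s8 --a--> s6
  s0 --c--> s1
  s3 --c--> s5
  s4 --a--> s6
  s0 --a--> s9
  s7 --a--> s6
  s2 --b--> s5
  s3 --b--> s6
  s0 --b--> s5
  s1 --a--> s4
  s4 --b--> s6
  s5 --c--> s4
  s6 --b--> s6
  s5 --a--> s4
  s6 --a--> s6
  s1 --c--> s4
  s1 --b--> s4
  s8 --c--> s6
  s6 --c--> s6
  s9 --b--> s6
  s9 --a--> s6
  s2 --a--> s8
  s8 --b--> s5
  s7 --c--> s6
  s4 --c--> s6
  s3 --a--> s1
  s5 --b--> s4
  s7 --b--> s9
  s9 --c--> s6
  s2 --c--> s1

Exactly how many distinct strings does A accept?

The useful subgraph on states {s0, s1, s4, s5} is acyclic, so L(A) is finite; the longest accepting path visits 3 useful states, giving maximum string length 2.
Counting accepting paths from s0 by length: 1 of length 0, 6 of length 2. Total 7.

7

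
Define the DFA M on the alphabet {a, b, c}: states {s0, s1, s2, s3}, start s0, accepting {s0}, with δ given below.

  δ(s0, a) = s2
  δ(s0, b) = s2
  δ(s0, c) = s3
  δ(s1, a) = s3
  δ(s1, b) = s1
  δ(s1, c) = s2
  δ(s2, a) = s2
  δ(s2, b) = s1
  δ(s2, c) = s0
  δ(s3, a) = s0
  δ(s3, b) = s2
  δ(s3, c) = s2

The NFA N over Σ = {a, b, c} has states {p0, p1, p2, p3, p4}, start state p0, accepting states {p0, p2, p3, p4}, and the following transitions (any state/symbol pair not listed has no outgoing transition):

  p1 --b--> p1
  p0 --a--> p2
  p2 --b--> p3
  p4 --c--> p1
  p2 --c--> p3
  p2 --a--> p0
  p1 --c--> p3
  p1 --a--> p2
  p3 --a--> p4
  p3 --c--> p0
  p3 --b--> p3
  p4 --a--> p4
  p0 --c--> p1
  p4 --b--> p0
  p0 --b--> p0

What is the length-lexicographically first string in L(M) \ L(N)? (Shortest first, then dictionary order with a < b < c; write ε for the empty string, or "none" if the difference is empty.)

The string bc is accepted by M but not by N.
No shorter string lies in the difference, and bc is the lexicographically first length-2 string in L(M) \ L(N).

bc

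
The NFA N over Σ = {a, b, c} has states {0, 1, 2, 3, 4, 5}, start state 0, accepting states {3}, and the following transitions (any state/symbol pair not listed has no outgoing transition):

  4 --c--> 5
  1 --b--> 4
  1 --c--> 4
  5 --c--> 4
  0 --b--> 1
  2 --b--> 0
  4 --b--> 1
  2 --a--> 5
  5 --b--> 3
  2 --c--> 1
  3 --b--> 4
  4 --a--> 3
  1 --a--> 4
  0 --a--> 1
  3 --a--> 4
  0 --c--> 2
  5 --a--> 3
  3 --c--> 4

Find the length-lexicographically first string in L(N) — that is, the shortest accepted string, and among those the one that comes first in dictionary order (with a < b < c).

aaa

A breadth-first search from 0 reaches an accepting state first via the path 0 → 1 → 4 → 3 on input aaa.
No string of length < 3 is accepted (BFS exhausts all shorter strings without reaching an accepting state), and aaa is the lexicographically least accepting string of length 3.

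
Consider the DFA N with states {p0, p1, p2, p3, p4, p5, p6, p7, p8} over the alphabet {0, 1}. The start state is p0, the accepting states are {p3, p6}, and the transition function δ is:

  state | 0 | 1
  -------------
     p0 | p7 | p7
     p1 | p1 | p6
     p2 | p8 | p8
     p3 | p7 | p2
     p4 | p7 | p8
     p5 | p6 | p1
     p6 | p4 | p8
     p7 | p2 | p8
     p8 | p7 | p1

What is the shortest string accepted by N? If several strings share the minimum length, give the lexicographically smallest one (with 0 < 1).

A breadth-first search from p0 reaches an accepting state first via the path p0 → p7 → p8 → p1 → p6 on input 0111.
No string of length < 4 is accepted (BFS exhausts all shorter strings without reaching an accepting state), and 0111 is the lexicographically least accepting string of length 4.

0111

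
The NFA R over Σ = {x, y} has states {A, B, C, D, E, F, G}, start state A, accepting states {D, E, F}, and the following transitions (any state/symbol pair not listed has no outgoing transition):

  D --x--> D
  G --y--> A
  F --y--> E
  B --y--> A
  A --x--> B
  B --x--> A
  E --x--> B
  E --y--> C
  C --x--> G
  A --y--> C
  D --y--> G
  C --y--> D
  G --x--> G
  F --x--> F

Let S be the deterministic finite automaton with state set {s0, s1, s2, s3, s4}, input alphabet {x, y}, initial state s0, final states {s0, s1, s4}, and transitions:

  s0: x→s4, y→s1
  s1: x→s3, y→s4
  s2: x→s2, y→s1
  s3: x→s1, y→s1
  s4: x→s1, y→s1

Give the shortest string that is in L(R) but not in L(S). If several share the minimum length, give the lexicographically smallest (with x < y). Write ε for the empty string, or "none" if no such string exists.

yyxx

The string yyxx is accepted by R but not by S.
No shorter string lies in the difference, and yyxx is the lexicographically first length-4 string in L(R) \ L(S).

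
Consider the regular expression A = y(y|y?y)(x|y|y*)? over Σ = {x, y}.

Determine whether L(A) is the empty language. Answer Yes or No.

The string yy matches the expression, so it belongs to L(A).
Since L(A) contains at least one string, it is not empty.

No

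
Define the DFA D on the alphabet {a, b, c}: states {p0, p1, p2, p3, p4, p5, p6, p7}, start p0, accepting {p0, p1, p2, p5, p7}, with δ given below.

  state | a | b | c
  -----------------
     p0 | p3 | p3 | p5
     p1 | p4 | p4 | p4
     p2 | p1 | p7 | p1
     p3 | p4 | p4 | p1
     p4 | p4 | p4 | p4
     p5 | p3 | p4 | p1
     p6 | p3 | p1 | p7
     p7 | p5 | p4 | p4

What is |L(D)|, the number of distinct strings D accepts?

6

The useful subgraph on states {p0, p1, p3, p5} is acyclic, so L(D) is finite; the longest accepting path visits 4 useful states, giving maximum string length 3.
Counting accepting paths from p0 by length: 1 of length 0, 1 of length 1, 3 of length 2, 1 of length 3. Total 6.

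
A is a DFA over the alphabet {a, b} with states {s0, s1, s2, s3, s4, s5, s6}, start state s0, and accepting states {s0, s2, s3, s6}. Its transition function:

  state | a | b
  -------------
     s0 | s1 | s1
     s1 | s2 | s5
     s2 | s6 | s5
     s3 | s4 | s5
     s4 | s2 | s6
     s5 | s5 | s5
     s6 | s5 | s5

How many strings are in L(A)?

5

The useful subgraph on states {s0, s1, s2, s6} is acyclic, so L(A) is finite; the longest accepting path visits 4 useful states, giving maximum string length 3.
Counting accepting paths from s0 by length: 1 of length 0, 2 of length 2, 2 of length 3. Total 5.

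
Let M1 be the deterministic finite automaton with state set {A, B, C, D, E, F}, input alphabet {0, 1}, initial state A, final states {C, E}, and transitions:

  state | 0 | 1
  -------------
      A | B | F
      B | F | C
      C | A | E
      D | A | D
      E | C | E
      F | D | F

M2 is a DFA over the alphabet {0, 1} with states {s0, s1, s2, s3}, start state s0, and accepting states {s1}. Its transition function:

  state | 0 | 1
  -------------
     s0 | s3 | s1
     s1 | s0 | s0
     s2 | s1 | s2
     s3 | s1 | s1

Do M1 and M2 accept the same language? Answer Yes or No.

No

The string 011 is accepted by M1 but rejected by M2.
So L(M1) ≠ L(M2).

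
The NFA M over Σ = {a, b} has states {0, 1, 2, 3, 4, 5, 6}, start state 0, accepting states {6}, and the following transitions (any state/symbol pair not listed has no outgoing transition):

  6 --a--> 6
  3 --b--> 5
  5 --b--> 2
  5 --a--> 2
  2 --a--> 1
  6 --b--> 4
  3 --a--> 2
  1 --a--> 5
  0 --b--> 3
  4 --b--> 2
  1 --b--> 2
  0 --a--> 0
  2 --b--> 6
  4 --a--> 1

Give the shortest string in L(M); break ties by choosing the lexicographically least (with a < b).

A breadth-first search from 0 reaches an accepting state first via the path 0 → 3 → 2 → 6 on input bab.
No string of length < 3 is accepted (BFS exhausts all shorter strings without reaching an accepting state), and bab is the lexicographically least accepting string of length 3.

bab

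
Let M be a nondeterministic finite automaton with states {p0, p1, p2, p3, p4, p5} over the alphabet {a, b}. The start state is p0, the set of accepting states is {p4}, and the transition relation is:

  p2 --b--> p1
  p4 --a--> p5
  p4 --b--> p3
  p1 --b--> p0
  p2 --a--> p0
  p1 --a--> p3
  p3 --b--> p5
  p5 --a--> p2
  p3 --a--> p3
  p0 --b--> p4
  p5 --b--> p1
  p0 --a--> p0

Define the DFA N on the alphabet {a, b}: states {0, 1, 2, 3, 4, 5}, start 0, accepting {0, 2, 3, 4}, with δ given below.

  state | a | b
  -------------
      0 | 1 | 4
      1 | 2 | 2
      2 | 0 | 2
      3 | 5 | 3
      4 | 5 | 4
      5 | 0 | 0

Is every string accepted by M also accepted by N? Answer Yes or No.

Exploring the product automaton M × N from the start pair (p0, 0), following both machines on each input symbol, reaches 25 state pairs: (p0, 0), (p0, 1), (p4, 4), (p0, 2), (p4, 2), (p5, 5), (p3, 4), (p5, 0), (p3, 2), (p2, 0), (p1, 0), (p3, 5), (p5, 4), (p2, 1), (p1, 4), (p3, 0), (p5, 2), (p3, 1), (p0, 4), (p2, 5), (p1, 2), (p0, 5), (p4, 0), (p5, 1), (p2, 2).
M accepts in {p4} and N accepts in {0, 2, 3, 4}. The reachable pairs whose M-component is accepting are (p4, 4), (p4, 2), (p4, 0); in each of them the N-component is accepting too, so the product for L(M) \ L(N) (M-component accepting, N-component rejecting) has no reachable accepting pair and the difference is empty.
Hence every string in L(M) is also in L(N).

Yes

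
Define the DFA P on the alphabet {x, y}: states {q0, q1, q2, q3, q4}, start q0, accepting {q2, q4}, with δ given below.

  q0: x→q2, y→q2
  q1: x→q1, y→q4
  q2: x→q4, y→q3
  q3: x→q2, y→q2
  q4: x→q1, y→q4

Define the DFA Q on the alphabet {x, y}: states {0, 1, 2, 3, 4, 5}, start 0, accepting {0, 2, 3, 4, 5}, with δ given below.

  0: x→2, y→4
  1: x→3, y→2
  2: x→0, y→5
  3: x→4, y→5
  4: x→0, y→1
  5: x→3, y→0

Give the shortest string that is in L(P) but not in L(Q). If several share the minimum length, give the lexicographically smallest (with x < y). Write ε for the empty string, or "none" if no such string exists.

xxyy

The string xxyy is accepted by P but not by Q.
No shorter string lies in the difference, and xxyy is the lexicographically first length-4 string in L(P) \ L(Q).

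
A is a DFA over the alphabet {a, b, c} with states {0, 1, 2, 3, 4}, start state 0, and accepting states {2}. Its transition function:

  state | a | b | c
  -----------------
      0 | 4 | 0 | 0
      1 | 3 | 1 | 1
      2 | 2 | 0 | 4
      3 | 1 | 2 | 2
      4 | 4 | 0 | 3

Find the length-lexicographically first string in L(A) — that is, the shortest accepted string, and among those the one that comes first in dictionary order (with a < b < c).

acb

A breadth-first search from 0 reaches an accepting state first via the path 0 → 4 → 3 → 2 on input acb.
No string of length < 3 is accepted (BFS exhausts all shorter strings without reaching an accepting state), and acb is the lexicographically least accepting string of length 3.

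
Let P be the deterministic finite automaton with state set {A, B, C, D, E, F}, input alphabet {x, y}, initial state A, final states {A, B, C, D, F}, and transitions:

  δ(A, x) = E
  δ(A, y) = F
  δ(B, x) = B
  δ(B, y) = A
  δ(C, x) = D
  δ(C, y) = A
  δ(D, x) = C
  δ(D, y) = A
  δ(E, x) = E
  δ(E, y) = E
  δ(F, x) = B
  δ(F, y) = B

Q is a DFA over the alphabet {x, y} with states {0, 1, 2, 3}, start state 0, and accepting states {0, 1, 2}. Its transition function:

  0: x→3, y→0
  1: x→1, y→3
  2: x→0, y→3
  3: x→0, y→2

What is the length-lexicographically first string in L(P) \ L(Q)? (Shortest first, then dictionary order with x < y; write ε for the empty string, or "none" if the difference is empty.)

The string yx is accepted by P but not by Q.
No shorter string lies in the difference, and yx is the lexicographically first length-2 string in L(P) \ L(Q).

yx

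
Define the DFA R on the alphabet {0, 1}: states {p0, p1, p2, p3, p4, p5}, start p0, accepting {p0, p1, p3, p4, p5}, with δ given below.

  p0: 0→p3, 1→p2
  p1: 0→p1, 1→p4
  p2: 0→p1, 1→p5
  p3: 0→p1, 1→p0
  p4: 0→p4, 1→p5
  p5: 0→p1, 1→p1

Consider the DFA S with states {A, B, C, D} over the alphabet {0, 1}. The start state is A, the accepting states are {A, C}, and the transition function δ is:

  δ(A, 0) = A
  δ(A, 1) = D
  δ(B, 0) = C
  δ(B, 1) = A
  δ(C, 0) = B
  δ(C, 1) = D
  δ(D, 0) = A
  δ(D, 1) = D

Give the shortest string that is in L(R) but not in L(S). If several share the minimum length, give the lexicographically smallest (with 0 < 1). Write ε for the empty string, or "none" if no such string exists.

01

The string 01 is accepted by R but not by S.
No shorter string lies in the difference, and 01 is the lexicographically first length-2 string in L(R) \ L(S).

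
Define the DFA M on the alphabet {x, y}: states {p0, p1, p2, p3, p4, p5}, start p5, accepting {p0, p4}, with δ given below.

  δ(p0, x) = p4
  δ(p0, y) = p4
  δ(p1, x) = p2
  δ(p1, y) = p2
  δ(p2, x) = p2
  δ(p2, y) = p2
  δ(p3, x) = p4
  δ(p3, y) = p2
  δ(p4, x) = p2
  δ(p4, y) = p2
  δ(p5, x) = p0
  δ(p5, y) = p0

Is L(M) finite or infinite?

finite

The useful states (reachable from p5 and able to reach an accepting state) are {p0, p4, p5}.
Restricted to these states the transition graph has no cycle, so every accepting path has bounded length and L is finite.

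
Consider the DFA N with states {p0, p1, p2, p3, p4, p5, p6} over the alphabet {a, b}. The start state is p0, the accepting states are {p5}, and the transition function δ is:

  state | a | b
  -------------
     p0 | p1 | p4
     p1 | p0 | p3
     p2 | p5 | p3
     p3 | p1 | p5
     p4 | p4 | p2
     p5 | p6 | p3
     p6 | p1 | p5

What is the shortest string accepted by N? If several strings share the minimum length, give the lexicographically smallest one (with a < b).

A breadth-first search from p0 reaches an accepting state first via the path p0 → p1 → p3 → p5 on input abb.
No string of length < 3 is accepted (BFS exhausts all shorter strings without reaching an accepting state), and abb is the lexicographically least accepting string of length 3.

abb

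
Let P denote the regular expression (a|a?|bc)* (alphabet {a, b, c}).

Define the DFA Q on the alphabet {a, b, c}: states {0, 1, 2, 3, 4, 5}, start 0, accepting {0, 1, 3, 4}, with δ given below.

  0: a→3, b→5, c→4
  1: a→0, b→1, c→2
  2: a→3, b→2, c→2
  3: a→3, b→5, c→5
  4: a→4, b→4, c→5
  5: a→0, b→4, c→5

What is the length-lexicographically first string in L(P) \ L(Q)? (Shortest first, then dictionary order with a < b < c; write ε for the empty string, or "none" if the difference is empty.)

The string bc is accepted by P but not by Q.
No shorter string lies in the difference, and bc is the lexicographically first length-2 string in L(P) \ L(Q).

bc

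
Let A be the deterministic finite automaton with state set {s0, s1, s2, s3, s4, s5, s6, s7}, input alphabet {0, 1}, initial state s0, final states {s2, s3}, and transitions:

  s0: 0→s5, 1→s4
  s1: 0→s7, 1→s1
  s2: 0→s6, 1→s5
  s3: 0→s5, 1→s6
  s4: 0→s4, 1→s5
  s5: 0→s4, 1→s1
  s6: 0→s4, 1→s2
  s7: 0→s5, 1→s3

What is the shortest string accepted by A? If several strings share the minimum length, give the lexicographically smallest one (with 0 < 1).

A breadth-first search from s0 reaches an accepting state first via the path s0 → s5 → s1 → s7 → s3 on input 0101.
No string of length < 4 is accepted (BFS exhausts all shorter strings without reaching an accepting state), and 0101 is the lexicographically least accepting string of length 4.

0101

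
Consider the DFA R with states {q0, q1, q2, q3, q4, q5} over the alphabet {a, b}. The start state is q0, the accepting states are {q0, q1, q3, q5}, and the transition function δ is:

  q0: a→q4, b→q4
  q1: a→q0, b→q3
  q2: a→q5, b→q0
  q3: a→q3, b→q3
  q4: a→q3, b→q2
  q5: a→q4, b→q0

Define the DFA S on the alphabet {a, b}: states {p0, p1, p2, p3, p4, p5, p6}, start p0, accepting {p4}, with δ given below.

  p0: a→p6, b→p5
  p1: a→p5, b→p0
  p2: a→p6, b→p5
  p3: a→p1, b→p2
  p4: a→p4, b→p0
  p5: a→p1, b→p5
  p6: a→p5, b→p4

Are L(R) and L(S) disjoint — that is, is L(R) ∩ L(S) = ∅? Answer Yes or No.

No

The string aba is accepted by both R and S.
Hence L(R) ∩ L(S) ≠ ∅.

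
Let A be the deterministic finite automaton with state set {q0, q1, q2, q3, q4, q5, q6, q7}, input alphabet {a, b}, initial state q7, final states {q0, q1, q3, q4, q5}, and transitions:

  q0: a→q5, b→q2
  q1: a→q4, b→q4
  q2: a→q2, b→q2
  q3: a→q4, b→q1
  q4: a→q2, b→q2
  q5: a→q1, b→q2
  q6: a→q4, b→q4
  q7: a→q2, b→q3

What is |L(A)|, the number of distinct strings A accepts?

5

The useful subgraph on states {q1, q3, q4, q7} is acyclic, so L(A) is finite; the longest accepting path visits 4 useful states, giving maximum string length 3.
Counting accepting paths from q7 by length: 1 of length 1, 2 of length 2, 2 of length 3. Total 5.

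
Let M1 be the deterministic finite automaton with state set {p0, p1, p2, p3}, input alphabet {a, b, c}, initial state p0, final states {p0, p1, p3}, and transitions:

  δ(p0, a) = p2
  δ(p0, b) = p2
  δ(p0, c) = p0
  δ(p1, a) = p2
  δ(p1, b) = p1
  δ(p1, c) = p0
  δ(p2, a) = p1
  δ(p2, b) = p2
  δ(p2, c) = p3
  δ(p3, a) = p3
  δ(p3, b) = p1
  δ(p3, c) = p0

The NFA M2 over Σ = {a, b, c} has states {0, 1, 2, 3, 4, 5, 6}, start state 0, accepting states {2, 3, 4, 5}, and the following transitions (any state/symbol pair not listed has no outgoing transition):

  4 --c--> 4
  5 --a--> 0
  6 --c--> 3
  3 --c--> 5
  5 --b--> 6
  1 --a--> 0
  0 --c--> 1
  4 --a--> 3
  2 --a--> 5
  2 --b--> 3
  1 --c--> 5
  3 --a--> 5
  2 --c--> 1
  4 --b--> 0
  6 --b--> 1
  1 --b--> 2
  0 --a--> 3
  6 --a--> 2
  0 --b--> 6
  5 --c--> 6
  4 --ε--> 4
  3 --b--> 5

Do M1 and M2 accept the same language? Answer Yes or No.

The empty string ε is accepted by M1 but rejected by M2.
So L(M1) ≠ L(M2).

No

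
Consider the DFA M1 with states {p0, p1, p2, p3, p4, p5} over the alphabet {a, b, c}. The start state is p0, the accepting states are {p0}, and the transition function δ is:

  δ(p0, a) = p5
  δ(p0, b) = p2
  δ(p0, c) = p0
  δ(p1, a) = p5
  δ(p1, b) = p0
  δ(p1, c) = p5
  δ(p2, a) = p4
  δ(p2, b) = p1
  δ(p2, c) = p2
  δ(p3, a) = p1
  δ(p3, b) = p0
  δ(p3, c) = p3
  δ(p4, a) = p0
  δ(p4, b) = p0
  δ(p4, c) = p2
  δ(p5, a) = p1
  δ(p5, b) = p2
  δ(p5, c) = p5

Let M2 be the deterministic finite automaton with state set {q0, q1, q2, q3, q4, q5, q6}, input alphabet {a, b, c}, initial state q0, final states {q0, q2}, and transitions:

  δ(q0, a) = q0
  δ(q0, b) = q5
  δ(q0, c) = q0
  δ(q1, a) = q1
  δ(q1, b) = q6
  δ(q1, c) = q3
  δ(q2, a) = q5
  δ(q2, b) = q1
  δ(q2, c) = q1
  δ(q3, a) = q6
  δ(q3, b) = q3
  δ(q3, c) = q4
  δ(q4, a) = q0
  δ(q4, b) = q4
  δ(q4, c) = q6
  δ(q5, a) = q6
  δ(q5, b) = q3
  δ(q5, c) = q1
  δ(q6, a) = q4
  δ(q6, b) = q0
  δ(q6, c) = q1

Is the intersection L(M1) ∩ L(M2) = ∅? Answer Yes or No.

The empty string ε is accepted by both M1 and M2.
Hence L(M1) ∩ L(M2) ≠ ∅.

No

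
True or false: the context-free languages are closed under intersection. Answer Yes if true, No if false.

{aⁿbⁿcᵐ : m,n≥0} and {aᵐbⁿcⁿ : m,n≥0} are both context-free, but their intersection {aⁿbⁿcⁿ : n≥0} is not (pumping lemma).

No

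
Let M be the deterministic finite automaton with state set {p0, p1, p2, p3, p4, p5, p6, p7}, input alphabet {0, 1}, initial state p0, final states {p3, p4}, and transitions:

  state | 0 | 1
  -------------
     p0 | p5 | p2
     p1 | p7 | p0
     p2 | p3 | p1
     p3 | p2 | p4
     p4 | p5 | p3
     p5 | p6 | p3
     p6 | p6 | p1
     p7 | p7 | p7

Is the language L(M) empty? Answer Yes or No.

No

The string 01 is accepted: the run p0 → p5 → p3 ends in the accepting state p3.
Since at least one string is accepted, L(M) is not empty.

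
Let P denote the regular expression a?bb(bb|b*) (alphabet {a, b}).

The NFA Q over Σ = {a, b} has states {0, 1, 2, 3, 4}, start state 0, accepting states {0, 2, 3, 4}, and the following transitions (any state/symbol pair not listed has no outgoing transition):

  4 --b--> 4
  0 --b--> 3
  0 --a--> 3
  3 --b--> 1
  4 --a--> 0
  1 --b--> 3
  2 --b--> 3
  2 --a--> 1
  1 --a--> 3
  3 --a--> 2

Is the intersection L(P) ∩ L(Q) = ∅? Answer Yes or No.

The string abb is accepted by both P and Q.
Hence L(P) ∩ L(Q) ≠ ∅.

No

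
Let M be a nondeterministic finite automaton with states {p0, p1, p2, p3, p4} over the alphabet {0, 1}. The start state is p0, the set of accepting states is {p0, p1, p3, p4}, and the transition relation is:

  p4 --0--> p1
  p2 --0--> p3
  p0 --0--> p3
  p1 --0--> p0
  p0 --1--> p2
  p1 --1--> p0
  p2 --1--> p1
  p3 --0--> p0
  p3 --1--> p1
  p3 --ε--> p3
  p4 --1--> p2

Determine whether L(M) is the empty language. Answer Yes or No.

No

The empty string ε is accepted: the run p0 ends in the accepting state p0.
Since at least one string is accepted, L(M) is not empty.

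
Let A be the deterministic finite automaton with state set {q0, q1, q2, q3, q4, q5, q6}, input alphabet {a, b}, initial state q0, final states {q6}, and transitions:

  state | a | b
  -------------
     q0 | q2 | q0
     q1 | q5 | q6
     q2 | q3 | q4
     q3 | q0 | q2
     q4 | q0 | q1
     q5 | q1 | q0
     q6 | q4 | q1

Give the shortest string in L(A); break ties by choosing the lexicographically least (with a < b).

abbb

A breadth-first search from q0 reaches an accepting state first via the path q0 → q2 → q4 → q1 → q6 on input abbb.
No string of length < 4 is accepted (BFS exhausts all shorter strings without reaching an accepting state), and abbb is the lexicographically least accepting string of length 4.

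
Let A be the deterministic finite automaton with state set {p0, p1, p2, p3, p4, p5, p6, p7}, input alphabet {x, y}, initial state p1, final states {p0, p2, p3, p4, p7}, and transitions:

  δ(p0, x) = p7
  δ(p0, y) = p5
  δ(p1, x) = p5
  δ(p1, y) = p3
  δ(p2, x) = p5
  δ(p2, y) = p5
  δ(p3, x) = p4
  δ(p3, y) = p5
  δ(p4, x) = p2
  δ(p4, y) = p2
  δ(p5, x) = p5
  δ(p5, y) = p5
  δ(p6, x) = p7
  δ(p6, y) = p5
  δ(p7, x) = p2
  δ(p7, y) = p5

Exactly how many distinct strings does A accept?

4

The useful subgraph on states {p1, p2, p3, p4} is acyclic, so L(A) is finite; the longest accepting path visits 4 useful states, giving maximum string length 3.
Counting accepting paths from p1 by length: 1 of length 1, 1 of length 2, 2 of length 3. Total 4.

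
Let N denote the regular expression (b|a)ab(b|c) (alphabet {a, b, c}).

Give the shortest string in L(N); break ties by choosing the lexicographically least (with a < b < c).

aabb

By inspection of the expression, no string of length less than 4 matches, and aabb is the lexicographically first match of length 4.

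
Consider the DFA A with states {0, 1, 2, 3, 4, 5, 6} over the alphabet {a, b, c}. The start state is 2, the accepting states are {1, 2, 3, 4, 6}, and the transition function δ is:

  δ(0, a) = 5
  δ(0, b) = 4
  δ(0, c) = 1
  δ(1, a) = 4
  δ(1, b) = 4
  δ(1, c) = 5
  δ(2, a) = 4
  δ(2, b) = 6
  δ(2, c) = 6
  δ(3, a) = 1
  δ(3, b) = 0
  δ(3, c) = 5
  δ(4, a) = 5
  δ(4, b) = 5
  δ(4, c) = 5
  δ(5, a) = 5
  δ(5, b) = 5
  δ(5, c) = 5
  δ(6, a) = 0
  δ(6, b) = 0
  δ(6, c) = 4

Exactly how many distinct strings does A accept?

22

The useful subgraph on states {0, 1, 2, 4, 6} is acyclic, so L(A) is finite; the longest accepting path visits 5 useful states, giving maximum string length 4.
Counting accepting paths from 2 by length: 1 of length 0, 3 of length 1, 2 of length 2, 8 of length 3, 8 of length 4. Total 22.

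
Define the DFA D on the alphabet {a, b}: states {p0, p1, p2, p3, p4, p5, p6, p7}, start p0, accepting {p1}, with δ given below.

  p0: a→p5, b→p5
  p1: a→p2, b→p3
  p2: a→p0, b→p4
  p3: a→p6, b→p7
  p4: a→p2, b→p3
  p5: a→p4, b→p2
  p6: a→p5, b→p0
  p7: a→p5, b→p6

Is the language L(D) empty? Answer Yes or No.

Yes

The states reachable from the start state are {p0, p2, p3, p4, p5, p6, p7}.
None of the accepting states {p1} is reachable, so no string is accepted and L(D) = ∅.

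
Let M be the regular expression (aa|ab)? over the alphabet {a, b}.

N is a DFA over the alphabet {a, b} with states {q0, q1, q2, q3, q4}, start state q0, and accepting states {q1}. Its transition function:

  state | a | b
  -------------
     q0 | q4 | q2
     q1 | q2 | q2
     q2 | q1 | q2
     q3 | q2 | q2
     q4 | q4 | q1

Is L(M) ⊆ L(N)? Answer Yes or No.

No

The empty string ε is in L(M) but not in L(N).
So L(M) ⊄ L(N).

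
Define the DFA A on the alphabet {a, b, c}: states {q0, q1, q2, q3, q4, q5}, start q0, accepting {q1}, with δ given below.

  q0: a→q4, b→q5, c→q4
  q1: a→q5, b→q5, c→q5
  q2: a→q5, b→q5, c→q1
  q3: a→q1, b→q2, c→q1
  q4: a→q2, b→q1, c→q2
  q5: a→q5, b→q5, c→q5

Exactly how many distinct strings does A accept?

6

The useful subgraph on states {q0, q1, q2, q4} is acyclic, so L(A) is finite; the longest accepting path visits 4 useful states, giving maximum string length 3.
Counting accepting paths from q0 by length: 2 of length 2, 4 of length 3. Total 6.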